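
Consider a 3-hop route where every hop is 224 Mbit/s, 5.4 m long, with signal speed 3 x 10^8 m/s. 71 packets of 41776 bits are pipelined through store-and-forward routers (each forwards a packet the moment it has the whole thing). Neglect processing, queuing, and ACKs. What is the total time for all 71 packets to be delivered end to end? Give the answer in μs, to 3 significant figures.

13600 μs

Per-hop transmission t_tx = L/R = 41776/224000000 = 186.5 μs.
Per-hop propagation t_prop = 5.4/300000000 = 0.018 μs.
Pipeline fill: first packet needs 3·t_tx to clear all hops; remaining 70 packets each add one t_tx.
Total = (3+71-1)·t_tx + 3·t_prop = 73·186.5 + 3·0.018 = 13600 μs.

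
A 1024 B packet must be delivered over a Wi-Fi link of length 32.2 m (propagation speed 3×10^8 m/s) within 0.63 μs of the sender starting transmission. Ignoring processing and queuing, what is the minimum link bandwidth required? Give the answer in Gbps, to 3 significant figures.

15.7 Gbps

L = 8192 bits.
Propagation delay = 32.2 / 300000000 = 0.107333 μs.
Transmission budget = 0.63 − 0.107333 = 0.522667 μs.
R ≥ L / t_tx = 8192 bits / 5.22667e-07 s = 15.7 Gbps.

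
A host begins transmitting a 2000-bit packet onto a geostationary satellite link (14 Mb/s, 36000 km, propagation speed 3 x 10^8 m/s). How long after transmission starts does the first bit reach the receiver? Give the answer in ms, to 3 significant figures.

First bit experiences only propagation delay: d/s = 36000000/300000000 = 120 ms.

120 ms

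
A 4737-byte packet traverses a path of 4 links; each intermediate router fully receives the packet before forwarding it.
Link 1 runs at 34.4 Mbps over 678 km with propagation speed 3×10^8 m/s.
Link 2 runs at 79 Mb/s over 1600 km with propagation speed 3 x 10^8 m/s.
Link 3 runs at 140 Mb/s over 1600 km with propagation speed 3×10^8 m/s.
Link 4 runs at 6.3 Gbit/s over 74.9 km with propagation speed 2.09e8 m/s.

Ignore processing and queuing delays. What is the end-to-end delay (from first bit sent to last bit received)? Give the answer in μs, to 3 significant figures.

L = 4737 × 8 = 37896 bits.
Transmission delays (L/R per hop): 1101.63, 479.696, 270.686, 6.01524 μs; sum = 1858.03 μs.
Propagation delays (d/s per hop): 2260, 5333.33, 5333.33, 358.373 μs; sum = 13285 μs.
End-to-end = 15100 μs.

15100 μs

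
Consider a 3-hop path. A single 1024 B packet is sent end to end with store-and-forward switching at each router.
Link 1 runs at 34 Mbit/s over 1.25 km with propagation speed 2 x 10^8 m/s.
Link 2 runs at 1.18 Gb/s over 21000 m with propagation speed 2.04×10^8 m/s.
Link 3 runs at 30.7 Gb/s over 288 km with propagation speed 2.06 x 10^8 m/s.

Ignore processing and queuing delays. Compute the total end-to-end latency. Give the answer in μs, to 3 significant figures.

1760 μs

L = 1024 × 8 = 8192 bits.
Transmission delays (L/R per hop): 240.941, 6.94237, 0.26684 μs; sum = 248.15 μs.
Propagation delays (d/s per hop): 6.25, 102.941, 1398.06 μs; sum = 1507.25 μs.
End-to-end = 1760 μs.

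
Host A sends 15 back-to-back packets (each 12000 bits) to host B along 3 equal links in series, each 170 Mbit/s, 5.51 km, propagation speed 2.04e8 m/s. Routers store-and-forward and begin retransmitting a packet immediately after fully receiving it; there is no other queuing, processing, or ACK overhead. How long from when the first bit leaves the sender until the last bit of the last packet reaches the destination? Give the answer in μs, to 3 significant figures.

1280 μs

Per-hop transmission t_tx = L/R = 12000/170000000 = 70.5882 μs.
Per-hop propagation t_prop = 5510/204000000 = 27.0098 μs.
Pipeline fill: first packet needs 3·t_tx to clear all hops; remaining 14 packets each add one t_tx.
Total = (3+15-1)·t_tx + 3·t_prop = 17·70.5882 + 3·27.0098 = 1280 μs.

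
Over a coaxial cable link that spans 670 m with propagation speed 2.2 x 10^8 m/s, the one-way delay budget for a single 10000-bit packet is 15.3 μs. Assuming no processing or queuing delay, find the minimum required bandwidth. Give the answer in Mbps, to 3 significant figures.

Propagation delay = 670 / 2.2e+08 = 3.04545 μs.
Transmission budget = 15.3 − 3.04545 = 12.2545 μs.
R ≥ L / t_tx = 10000 bits / 1.22545e-05 s = 816 Mbps.

816 Mbps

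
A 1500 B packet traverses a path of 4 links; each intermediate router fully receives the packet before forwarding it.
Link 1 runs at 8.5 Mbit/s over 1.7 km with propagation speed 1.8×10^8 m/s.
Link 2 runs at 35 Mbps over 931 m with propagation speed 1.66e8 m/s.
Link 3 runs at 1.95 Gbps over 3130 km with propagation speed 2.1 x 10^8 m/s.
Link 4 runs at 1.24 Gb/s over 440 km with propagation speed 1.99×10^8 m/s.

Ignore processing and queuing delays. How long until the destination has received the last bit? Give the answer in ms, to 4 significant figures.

L = 1500 × 8 = 12000 bits.
Transmission delays (L/R per hop): 1.41176, 0.342857, 0.00615385, 0.00967742 ms; sum = 1.77045 ms.
Propagation delays (d/s per hop): 0.00944444, 0.00560843, 14.9048, 2.21106 ms; sum = 17.1309 ms.
End-to-end = 18.90 ms.

18.90 ms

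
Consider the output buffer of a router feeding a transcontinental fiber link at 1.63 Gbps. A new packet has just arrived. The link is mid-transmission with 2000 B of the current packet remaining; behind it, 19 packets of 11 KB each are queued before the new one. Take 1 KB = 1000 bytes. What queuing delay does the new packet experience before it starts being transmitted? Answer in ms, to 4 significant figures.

Each queued packet: L/R = 88000/1630000000 = 0.0539877 ms.
19 queued → 1.02577 ms.
Plus remaining 16000 bits of current packet: 0.00981595 ms.
Queuing delay = 1.036 ms.

1.036 ms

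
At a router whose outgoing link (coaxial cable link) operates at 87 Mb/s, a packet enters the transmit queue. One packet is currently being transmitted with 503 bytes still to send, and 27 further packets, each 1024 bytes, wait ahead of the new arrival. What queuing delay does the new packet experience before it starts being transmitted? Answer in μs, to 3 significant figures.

Each queued packet: L/R = 8192/87000000 = 94.1609 μs.
27 queued → 2542.34 μs.
Plus remaining 4024 bits of current packet: 46.2529 μs.
Queuing delay = 2590 μs.

2590 μs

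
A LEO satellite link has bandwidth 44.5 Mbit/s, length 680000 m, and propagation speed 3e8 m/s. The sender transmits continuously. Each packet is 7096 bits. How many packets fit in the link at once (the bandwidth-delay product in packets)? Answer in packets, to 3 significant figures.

14.2 packets

Propagation delay = 680000 / 300000000 = 0.00226667 s.
BDP = R × t_prop = 44500000 × 0.00226667 = 100867 bits.
In packets of 7096 bits: 14.2 packets.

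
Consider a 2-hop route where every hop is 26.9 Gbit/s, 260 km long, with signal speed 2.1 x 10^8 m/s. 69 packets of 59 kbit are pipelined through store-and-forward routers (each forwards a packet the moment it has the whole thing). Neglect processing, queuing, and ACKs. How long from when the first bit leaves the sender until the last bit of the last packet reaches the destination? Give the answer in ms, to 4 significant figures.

2.630 ms

Per-hop transmission t_tx = L/R = 59000/26900000000 = 0.00219331 ms.
Per-hop propagation t_prop = 260000/210000000 = 1.2381 ms.
Pipeline fill: first packet needs 2·t_tx to clear all hops; remaining 68 packets each add one t_tx.
Total = (2+69-1)·t_tx + 2·t_prop = 70·0.00219331 + 2·1.2381 = 2.630 ms.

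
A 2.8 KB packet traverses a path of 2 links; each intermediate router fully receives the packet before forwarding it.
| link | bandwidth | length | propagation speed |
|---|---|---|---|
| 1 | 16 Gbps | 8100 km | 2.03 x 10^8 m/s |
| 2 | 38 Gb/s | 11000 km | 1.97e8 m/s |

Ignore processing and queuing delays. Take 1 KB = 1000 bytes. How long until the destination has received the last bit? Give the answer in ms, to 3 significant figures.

95.7 ms

L = 22400 bits.
Transmission delays (L/R per hop): 0.0014, 0.000589474 ms; sum = 0.00198947 ms.
Propagation delays (d/s per hop): 39.9015, 55.8376 ms; sum = 95.739 ms.
End-to-end = 95.7 ms.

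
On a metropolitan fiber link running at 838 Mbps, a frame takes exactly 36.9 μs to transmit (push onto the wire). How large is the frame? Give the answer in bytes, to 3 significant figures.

L = R × t_tx = 838000000 b/s × 3.69e-05 s = 30922.2 bits.
In bytes: 30922.2 / 8 = 3870 bytes.

3870 bytes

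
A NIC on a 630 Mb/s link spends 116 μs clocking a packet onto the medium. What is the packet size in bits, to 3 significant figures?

73100 bits

L = R × t_tx = 630000000 b/s × 0.000116 s = 73080 bits.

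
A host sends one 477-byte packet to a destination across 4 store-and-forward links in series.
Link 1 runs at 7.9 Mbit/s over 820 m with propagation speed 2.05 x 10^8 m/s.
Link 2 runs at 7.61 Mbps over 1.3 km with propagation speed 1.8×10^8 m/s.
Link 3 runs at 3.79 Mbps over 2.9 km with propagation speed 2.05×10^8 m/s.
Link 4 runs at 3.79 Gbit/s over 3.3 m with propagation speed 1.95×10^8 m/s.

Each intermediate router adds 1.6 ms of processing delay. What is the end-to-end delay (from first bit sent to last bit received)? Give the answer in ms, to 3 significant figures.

6.82 ms

L = 477 × 8 = 3816 bits.
Transmission delays (L/R per hop): 0.483038, 0.501445, 1.00686, 0.00100686 ms; sum = 1.99235 ms.
Propagation delays (d/s per hop): 0.004, 0.00722222, 0.0141463, 1.69231e-05 ms; sum = 0.0253855 ms.
Processing at 3 router(s): 3 × 1.6 ms = 4.8 ms.
End-to-end = 6.82 ms.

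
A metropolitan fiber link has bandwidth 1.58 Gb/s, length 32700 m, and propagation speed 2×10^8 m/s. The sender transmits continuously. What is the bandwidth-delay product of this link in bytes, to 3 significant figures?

32300 bytes

Propagation delay = 32700 / 200000000 = 0.0001635 s.
BDP = R × t_prop = 1580000000 × 0.0001635 = 258330 bits.
In bytes: 258330/8 = 32300 bytes.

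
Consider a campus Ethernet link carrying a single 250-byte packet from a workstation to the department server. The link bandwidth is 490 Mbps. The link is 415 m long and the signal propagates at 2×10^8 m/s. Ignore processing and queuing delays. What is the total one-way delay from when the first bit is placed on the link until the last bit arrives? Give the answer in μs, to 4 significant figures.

6.157 μs

L = 250 × 8 = 2000 bits.
Transmission delay = L/R = 2000 / 490000000 = 4.08163 μs.
Propagation delay = d/s = 415 m / 200000000 m/s = 2.075 μs.
Total = 6.157 μs.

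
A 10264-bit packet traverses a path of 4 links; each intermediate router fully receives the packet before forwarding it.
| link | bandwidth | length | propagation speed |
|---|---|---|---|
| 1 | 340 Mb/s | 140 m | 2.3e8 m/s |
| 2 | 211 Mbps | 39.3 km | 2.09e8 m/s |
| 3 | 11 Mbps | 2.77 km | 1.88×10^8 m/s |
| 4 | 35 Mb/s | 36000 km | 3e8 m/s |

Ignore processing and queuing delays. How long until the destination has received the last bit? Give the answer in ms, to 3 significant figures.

Transmission delays (L/R per hop): 0.0301882, 0.0486445, 0.933091, 0.293257 ms; sum = 1.30518 ms.
Propagation delays (d/s per hop): 0.000608696, 0.188038, 0.014734, 120 ms; sum = 120.203 ms.
End-to-end = 122 ms.

122 ms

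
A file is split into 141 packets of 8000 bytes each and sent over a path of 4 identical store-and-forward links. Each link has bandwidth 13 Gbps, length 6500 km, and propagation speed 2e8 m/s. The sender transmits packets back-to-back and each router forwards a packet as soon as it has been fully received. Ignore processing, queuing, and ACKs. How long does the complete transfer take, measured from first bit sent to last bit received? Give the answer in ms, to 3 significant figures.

131 ms

Per-hop transmission t_tx = L/R = 64000/13000000000 = 0.00492308 ms.
Per-hop propagation t_prop = 6500000/200000000 = 32.5 ms.
Pipeline fill: first packet needs 4·t_tx to clear all hops; remaining 140 packets each add one t_tx.
Total = (4+141-1)·t_tx + 4·t_prop = 144·0.00492308 + 4·32.5 = 131 ms.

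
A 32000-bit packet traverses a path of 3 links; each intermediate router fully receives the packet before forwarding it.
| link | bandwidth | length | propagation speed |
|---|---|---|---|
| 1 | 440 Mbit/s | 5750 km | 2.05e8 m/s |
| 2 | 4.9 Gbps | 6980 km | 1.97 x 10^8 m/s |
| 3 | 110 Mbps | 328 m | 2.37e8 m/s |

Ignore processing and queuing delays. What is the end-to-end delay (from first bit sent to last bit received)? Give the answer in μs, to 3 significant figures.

Transmission delays (L/R per hop): 72.7273, 6.53061, 290.909 μs; sum = 370.167 μs.
Propagation delays (d/s per hop): 28048.8, 35431.5, 1.38397 μs; sum = 63481.6 μs.
End-to-end = 63900 μs.

63900 μs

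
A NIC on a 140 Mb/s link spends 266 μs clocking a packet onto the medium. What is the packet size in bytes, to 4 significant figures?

4655 bytes

L = R × t_tx = 140000000 b/s × 0.000266 s = 37240 bits.
In bytes: 37240 / 8 = 4655 bytes.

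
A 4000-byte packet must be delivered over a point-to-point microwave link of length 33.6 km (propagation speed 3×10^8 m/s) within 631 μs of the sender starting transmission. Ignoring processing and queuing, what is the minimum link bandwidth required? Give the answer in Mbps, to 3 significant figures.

L = 32000 bits.
Propagation delay = 33600 / 300000000 = 112 μs.
Transmission budget = 631 − 112 = 519 μs.
R ≥ L / t_tx = 32000 bits / 0.000519 s = 61.7 Mbps.

61.7 Mbps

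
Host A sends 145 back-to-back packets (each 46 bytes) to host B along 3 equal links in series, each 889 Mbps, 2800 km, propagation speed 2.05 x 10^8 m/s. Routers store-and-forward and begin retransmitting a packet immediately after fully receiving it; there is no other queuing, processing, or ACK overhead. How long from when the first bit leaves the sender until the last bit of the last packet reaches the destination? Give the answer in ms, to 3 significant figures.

Per-hop transmission t_tx = L/R = 368/889000000 = 0.000413948 ms.
Per-hop propagation t_prop = 2800000/2.05e+08 = 13.6585 ms.
Pipeline fill: first packet needs 3·t_tx to clear all hops; remaining 144 packets each add one t_tx.
Total = (3+145-1)·t_tx + 3·t_prop = 147·0.000413948 + 3·13.6585 = 41.0 ms.

41.0 ms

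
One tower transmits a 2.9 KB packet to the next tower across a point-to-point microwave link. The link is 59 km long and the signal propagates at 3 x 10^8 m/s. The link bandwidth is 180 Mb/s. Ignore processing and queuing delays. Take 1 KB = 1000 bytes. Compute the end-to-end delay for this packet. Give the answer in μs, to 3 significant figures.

326 μs

L = 23200 bits.
Transmission delay = L/R = 23200 / 180000000 = 128.889 μs.
Propagation delay = d/s = 59000 m / 300000000 m/s = 196.667 μs.
Total = 326 μs.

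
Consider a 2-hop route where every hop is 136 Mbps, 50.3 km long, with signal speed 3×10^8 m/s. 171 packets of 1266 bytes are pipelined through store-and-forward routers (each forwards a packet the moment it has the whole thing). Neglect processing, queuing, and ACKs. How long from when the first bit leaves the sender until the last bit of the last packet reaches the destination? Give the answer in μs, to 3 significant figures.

13100 μs

Per-hop transmission t_tx = L/R = 10128/136000000 = 74.4706 μs.
Per-hop propagation t_prop = 50300/300000000 = 167.667 μs.
Pipeline fill: first packet needs 2·t_tx to clear all hops; remaining 170 packets each add one t_tx.
Total = (2+171-1)·t_tx + 2·t_prop = 172·74.4706 + 2·167.667 = 13100 μs.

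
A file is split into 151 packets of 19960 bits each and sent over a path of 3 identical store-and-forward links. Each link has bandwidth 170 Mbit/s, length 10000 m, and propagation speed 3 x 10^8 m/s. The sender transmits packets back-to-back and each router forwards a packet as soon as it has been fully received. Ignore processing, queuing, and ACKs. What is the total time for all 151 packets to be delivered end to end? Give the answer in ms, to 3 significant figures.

18.1 ms

Per-hop transmission t_tx = L/R = 19960/170000000 = 0.117412 ms.
Per-hop propagation t_prop = 10000/300000000 = 0.0333333 ms.
Pipeline fill: first packet needs 3·t_tx to clear all hops; remaining 150 packets each add one t_tx.
Total = (3+151-1)·t_tx + 3·t_prop = 153·0.117412 + 3·0.0333333 = 18.1 ms.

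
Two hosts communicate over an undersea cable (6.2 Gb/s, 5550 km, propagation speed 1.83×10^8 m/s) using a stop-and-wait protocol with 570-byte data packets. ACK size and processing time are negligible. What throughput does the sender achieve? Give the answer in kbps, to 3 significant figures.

t_tx = L/R = 4560/6200000000 = 7.35484e-07 s.
t_prop = 5550000/183000000 = 0.0303279 s; RTT = 0.0606557 s.
Cycle = t_tx + RTT = 0.0606565 s.
Throughput = L / cycle = 4560 / 0.0606565 = 75.2 kbps.

75.2 kbps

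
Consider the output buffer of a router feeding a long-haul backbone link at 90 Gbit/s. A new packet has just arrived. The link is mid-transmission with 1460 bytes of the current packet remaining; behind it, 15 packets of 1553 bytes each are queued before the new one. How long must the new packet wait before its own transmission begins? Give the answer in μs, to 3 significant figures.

Each queued packet: L/R = 12424/90000000000 = 0.138044 μs.
15 queued → 2.07067 μs.
Plus remaining 11680 bits of current packet: 0.129778 μs.
Queuing delay = 2.20 μs.

2.20 μs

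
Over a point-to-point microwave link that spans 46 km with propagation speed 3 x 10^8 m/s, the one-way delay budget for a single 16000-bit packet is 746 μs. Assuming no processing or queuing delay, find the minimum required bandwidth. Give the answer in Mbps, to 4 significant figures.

Propagation delay = 46000 / 300000000 = 153.333 μs.
Transmission budget = 746 − 153.333 = 592.667 μs.
R ≥ L / t_tx = 16000 bits / 0.000592667 s = 27.00 Mbps.

27.00 Mbps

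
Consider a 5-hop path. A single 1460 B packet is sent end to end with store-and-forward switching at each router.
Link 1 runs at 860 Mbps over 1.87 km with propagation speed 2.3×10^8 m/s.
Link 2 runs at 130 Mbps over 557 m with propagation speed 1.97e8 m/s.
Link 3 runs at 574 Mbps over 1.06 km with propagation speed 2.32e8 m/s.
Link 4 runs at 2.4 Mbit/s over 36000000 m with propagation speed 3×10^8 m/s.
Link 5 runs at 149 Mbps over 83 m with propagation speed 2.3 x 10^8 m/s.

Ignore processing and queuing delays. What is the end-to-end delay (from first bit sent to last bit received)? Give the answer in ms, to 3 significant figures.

L = 1460 × 8 = 11680 bits.
Transmission delays (L/R per hop): 0.0135814, 0.0898462, 0.0203484, 4.86667, 0.0783893 ms; sum = 5.06883 ms.
Propagation delays (d/s per hop): 0.00813043, 0.00282741, 0.00456897, 120, 0.00036087 ms; sum = 120.016 ms.
End-to-end = 125 ms.

125 ms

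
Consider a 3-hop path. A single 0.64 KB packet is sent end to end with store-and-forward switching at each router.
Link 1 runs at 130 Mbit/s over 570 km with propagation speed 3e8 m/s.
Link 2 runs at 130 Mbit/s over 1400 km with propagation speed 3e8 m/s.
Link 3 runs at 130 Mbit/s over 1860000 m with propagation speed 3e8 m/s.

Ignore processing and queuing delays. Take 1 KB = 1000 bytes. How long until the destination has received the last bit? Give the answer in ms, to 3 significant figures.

12.9 ms

L = 5120 bits.
Transmission delay per hop = L/R = 5120/130000000 = 0.0393846 ms; 3 hops → 0.118154 ms.
Propagation delays (d/s per hop): 1.9, 4.66667, 6.2 ms; sum = 12.7667 ms.
End-to-end = 12.9 ms.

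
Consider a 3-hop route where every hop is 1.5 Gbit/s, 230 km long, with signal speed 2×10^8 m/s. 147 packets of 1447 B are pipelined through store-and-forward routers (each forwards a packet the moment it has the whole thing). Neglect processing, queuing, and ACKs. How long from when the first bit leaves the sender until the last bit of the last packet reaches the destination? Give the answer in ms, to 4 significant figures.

Per-hop transmission t_tx = L/R = 11576/1500000000 = 0.00771733 ms.
Per-hop propagation t_prop = 230000/200000000 = 1.15 ms.
Pipeline fill: first packet needs 3·t_tx to clear all hops; remaining 146 packets each add one t_tx.
Total = (3+147-1)·t_tx + 3·t_prop = 149·0.00771733 + 3·1.15 = 4.600 ms.

4.600 ms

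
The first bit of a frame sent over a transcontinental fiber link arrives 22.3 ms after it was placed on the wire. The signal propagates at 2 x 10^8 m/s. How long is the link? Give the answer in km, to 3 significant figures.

d = s × t_prop = 200000000 × 0.0223 = 4460 km.

4460 km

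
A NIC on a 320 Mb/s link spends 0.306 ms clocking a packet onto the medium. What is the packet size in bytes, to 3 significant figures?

12200 bytes

L = R × t_tx = 320000000 b/s × 0.000306 s = 97920 bits.
In bytes: 97920 / 8 = 12200 bytes.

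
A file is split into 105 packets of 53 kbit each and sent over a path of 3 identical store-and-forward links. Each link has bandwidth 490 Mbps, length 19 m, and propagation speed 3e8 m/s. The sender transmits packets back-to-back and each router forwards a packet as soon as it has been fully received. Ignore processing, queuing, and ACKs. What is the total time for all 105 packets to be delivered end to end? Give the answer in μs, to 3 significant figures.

11600 μs

Per-hop transmission t_tx = L/R = 53000/490000000 = 108.163 μs.
Per-hop propagation t_prop = 19/300000000 = 0.0633333 μs.
Pipeline fill: first packet needs 3·t_tx to clear all hops; remaining 104 packets each add one t_tx.
Total = (3+105-1)·t_tx + 3·t_prop = 107·108.163 + 3·0.0633333 = 11600 μs.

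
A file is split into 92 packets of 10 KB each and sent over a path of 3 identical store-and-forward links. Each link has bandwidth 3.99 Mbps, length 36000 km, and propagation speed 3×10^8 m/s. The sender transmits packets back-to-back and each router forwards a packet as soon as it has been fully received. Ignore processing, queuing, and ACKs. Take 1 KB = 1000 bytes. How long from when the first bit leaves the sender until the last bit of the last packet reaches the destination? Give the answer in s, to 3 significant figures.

Per-hop transmission t_tx = L/R = 80000/3990000 = 0.0200501 s.
Per-hop propagation t_prop = 36000000/300000000 = 0.12 s.
Pipeline fill: first packet needs 3·t_tx to clear all hops; remaining 91 packets each add one t_tx.
Total = (3+92-1)·t_tx + 3·t_prop = 94·0.0200501 + 3·0.12 = 2.24 s.

2.24 s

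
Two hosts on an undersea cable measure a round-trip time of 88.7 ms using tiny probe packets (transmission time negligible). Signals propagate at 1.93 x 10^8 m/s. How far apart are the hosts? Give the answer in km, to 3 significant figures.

8560 km

One-way propagation = RTT/2 = 44.35 ms.
d = s × t = 193000000 × 0.04435 = 8560 km.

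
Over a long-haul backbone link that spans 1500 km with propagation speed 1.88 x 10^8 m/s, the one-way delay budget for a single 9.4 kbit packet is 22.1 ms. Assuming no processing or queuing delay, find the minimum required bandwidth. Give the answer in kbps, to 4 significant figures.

Propagation delay = 1500000 / 188000000 = 7.97872 ms.
Transmission budget = 22.1 − 7.97872 = 14.1213 ms.
R ≥ L / t_tx = 9400 bits / 0.0141213 s = 665.7 kbps.

665.7 kbps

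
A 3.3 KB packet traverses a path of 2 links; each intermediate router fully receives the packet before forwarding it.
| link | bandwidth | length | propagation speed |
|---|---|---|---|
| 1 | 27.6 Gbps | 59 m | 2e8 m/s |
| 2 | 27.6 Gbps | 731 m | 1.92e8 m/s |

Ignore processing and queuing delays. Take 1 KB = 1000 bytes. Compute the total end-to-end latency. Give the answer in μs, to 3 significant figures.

6.02 μs

L = 26400 bits.
Transmission delay per hop = L/R = 26400/27600000000 = 0.956522 μs; 2 hops → 1.91304 μs.
Propagation delays (d/s per hop): 0.295, 3.80729 μs; sum = 4.10229 μs.
End-to-end = 6.02 μs.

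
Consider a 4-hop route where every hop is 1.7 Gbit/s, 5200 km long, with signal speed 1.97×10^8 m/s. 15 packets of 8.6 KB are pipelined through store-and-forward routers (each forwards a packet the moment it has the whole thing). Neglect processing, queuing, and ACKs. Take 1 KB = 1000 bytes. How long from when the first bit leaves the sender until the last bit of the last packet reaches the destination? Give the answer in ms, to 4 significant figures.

Per-hop transmission t_tx = L/R = 68800/1700000000 = 0.0404706 ms.
Per-hop propagation t_prop = 5200000/197000000 = 26.3959 ms.
Pipeline fill: first packet needs 4·t_tx to clear all hops; remaining 14 packets each add one t_tx.
Total = (4+15-1)·t_tx + 4·t_prop = 18·0.0404706 + 4·26.3959 = 106.3 ms.

106.3 ms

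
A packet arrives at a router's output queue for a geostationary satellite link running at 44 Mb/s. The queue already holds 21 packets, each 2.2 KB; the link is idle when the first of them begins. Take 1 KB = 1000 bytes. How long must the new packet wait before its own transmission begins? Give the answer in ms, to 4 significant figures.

Each queued packet: L/R = 17600/44000000 = 0.4 ms.
21 queued → 8.4 ms.
Queuing delay = 8.400 ms.

8.400 ms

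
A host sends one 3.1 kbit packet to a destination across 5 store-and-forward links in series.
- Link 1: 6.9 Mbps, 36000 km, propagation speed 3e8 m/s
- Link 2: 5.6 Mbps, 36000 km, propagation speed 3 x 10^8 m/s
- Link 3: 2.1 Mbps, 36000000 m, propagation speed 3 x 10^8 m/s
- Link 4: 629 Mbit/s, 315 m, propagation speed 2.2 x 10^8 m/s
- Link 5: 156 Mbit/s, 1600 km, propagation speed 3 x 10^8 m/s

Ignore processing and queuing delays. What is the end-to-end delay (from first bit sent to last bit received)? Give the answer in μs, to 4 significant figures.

L = 3100 bits.
Transmission delays (L/R per hop): 449.275, 553.571, 1476.19, 4.92846, 19.8718 μs; sum = 2503.84 μs.
Propagation delays (d/s per hop): 120000, 120000, 120000, 1.43182, 5333.33 μs; sum = 365335 μs.
End-to-end = 367800 μs.

367800 μs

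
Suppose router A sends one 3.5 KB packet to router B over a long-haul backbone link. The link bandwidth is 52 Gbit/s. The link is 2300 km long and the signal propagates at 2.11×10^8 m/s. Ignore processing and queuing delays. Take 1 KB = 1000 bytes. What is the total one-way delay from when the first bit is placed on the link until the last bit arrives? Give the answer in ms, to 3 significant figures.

10.9 ms

L = 28000 bits.
Transmission delay = L/R = 28000 / 52000000000 = 0.000538462 ms.
Propagation delay = d/s = 2300000 m / 211000000 m/s = 10.9005 ms.
Total = 10.9 ms.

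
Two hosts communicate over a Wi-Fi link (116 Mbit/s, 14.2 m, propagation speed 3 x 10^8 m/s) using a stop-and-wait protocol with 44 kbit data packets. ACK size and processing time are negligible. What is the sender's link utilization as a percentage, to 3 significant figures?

t_tx = L/R = 44000/116000000 = 0.00037931 s.
t_prop = 14.2/300000000 = 4.73333e-08 s; RTT = 9.46667e-08 s.
Cycle = t_tx + RTT = 0.000379405 s.
Utilization = t_tx / cycle = 0.00037931/0.000379405 = 100 %.

100 %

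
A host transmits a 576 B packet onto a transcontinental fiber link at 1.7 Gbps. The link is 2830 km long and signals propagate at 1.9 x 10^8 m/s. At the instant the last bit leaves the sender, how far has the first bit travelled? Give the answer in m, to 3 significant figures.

515 m

t_tx = L/R = 4608/1700000000 = 2.71059e-06 s.
Distance = s × t_tx = 190000000 × 2.71059e-06 = 515 m.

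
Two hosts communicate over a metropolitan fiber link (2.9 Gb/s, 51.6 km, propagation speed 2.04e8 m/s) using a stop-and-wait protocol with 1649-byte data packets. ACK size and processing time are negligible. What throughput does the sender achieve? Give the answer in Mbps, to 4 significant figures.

t_tx = L/R = 13192/2900000000 = 4.54897e-06 s.
t_prop = 51600/204000000 = 0.000252941 s; RTT = 0.000505882 s.
Cycle = t_tx + RTT = 0.000510431 s.
Throughput = L / cycle = 13192 / 0.000510431 = 25.84 Mbps.

25.84 Mbps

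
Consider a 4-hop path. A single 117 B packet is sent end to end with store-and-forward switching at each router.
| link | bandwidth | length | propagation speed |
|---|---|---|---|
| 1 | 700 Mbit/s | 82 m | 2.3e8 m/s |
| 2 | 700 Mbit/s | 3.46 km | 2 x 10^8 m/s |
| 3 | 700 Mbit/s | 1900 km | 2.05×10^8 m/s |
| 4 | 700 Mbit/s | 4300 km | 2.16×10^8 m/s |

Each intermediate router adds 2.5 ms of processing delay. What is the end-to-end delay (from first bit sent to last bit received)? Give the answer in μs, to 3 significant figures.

36700 μs

L = 117 × 8 = 936 bits.
Transmission delay per hop = L/R = 936/700000000 = 1.33714 μs; 4 hops → 5.34857 μs.
Propagation delays (d/s per hop): 0.356522, 17.3, 9268.29, 19907.4 μs; sum = 29193.4 μs.
Processing at 3 router(s): 3 × 2.5 ms = 7500 μs.
End-to-end = 36700 μs.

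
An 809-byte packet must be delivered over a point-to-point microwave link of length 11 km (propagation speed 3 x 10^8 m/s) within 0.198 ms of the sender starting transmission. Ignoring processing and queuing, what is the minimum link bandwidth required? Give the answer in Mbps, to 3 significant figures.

40.1 Mbps

L = 6472 bits.
Propagation delay = 11000 / 300000000 = 0.0366667 ms.
Transmission budget = 0.198 − 0.0366667 = 0.161333 ms.
R ≥ L / t_tx = 6472 bits / 0.000161333 s = 40.1 Mbps.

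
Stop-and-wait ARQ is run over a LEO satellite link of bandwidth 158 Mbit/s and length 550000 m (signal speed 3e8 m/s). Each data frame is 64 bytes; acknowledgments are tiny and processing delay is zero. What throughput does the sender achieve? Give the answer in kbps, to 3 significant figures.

t_tx = L/R = 512/158000000 = 3.24051e-06 s.
t_prop = 550000/300000000 = 0.00183333 s; RTT = 0.00366667 s.
Cycle = t_tx + RTT = 0.00366991 s.
Throughput = L / cycle = 512 / 0.00366991 = 140 kbps.

140 kbps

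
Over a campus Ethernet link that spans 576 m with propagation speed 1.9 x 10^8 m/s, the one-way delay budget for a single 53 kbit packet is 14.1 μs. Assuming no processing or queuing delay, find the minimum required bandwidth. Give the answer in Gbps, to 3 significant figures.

4.79 Gbps

Propagation delay = 576 / 190000000 = 3.03158 μs.
Transmission budget = 14.1 − 3.03158 = 11.0684 μs.
R ≥ L / t_tx = 53000 bits / 1.10684e-05 s = 4.79 Gbps.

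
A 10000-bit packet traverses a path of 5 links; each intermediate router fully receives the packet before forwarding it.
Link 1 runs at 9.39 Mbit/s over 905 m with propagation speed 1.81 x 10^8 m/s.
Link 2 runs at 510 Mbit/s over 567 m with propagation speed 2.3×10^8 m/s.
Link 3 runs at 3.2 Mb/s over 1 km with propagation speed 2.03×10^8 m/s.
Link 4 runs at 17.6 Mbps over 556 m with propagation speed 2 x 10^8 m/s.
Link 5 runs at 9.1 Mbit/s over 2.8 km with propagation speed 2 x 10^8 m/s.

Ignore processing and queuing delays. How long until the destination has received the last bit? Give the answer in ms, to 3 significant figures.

5.91 ms

Transmission delays (L/R per hop): 1.06496, 0.0196078, 3.125, 0.568182, 1.0989 ms; sum = 5.87665 ms.
Propagation delays (d/s per hop): 0.005, 0.00246522, 0.00492611, 0.00278, 0.014 ms; sum = 0.0291713 ms.
End-to-end = 5.91 ms.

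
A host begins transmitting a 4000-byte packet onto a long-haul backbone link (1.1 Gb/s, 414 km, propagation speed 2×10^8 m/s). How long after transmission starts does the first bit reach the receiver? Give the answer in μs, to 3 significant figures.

First bit experiences only propagation delay: d/s = 414000/200000000 = 2070 μs.

2070 μs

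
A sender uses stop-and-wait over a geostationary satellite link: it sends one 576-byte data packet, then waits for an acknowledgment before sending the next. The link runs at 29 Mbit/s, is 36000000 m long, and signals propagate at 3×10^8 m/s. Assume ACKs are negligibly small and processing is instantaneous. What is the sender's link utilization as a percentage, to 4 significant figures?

0.06616 %

t_tx = L/R = 4608/29000000 = 0.000158897 s.
t_prop = 36000000/300000000 = 0.12 s; RTT = 0.24 s.
Cycle = t_tx + RTT = 0.240159 s.
Utilization = t_tx / cycle = 0.000158897/0.240159 = 0.06616 %.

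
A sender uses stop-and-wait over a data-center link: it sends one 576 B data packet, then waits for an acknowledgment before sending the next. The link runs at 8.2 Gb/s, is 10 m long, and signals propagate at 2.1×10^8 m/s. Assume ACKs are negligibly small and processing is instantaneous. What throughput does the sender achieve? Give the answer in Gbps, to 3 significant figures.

7.01 Gbps

t_tx = L/R = 4608/8.2e+09 = 5.61951e-07 s.
t_prop = 10/210000000 = 4.7619e-08 s; RTT = 9.52381e-08 s.
Cycle = t_tx + RTT = 6.57189e-07 s.
Throughput = L / cycle = 4608 / 6.57189e-07 = 7.01 Gbps.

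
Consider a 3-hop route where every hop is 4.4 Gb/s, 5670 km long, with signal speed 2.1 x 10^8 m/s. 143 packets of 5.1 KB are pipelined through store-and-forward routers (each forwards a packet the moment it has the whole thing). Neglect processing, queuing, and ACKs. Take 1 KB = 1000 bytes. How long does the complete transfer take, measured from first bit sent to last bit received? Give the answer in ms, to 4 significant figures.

82.34 ms

Per-hop transmission t_tx = L/R = 40800/4400000000 = 0.00927273 ms.
Per-hop propagation t_prop = 5670000/210000000 = 27 ms.
Pipeline fill: first packet needs 3·t_tx to clear all hops; remaining 142 packets each add one t_tx.
Total = (3+143-1)·t_tx + 3·t_prop = 145·0.00927273 + 3·27 = 82.34 ms.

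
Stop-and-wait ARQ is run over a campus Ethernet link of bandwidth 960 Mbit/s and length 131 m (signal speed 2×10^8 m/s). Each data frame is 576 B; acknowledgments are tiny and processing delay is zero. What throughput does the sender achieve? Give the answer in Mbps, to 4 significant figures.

t_tx = L/R = 4608/960000000 = 4.8e-06 s.
t_prop = 131/200000000 = 6.55e-07 s; RTT = 1.31e-06 s.
Cycle = t_tx + RTT = 6.11e-06 s.
Throughput = L / cycle = 4608 / 6.11e-06 = 754.2 Mbps.

754.2 Mbps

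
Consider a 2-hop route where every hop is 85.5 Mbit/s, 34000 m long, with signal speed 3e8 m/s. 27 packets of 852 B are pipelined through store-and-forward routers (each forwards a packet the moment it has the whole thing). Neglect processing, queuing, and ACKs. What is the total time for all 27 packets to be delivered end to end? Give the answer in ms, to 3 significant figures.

2.46 ms

Per-hop transmission t_tx = L/R = 6816/85500000 = 0.0797193 ms.
Per-hop propagation t_prop = 34000/300000000 = 0.113333 ms.
Pipeline fill: first packet needs 2·t_tx to clear all hops; remaining 26 packets each add one t_tx.
Total = (2+27-1)·t_tx + 2·t_prop = 28·0.0797193 + 2·0.113333 = 2.46 ms.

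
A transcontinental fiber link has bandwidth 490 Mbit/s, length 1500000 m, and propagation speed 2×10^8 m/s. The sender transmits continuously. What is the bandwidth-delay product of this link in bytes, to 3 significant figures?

Propagation delay = 1500000 / 200000000 = 0.0075 s.
BDP = R × t_prop = 490000000 × 0.0075 = 3675000 bits.
In bytes: 3675000/8 = 459000 bytes.

459000 bytes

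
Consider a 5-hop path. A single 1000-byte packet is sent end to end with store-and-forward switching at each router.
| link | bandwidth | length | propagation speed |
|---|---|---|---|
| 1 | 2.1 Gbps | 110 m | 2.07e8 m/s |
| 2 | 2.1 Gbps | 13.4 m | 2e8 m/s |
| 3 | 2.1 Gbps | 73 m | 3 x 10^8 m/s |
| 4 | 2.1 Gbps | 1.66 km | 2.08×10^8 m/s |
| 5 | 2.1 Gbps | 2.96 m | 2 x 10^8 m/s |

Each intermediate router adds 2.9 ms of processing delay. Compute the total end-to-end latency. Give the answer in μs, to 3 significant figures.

L = 1000 × 8 = 8000 bits.
Transmission delay per hop = L/R = 8000/2100000000 = 3.80952 μs; 5 hops → 19.0476 μs.
Propagation delays (d/s per hop): 0.531401, 0.067, 0.243333, 7.98077, 0.0148 μs; sum = 8.8373 μs.
Processing at 4 router(s): 4 × 2.9 ms = 11600 μs.
End-to-end = 11600 μs.

11600 μs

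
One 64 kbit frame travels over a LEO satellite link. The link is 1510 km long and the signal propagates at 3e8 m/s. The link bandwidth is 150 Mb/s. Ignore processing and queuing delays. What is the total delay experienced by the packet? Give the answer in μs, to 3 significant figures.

L = 64000 bits.
Transmission delay = L/R = 64000 / 150000000 = 426.667 μs.
Propagation delay = d/s = 1510000 m / 300000000 m/s = 5033.33 μs.
Total = 5460 μs.

5460 μs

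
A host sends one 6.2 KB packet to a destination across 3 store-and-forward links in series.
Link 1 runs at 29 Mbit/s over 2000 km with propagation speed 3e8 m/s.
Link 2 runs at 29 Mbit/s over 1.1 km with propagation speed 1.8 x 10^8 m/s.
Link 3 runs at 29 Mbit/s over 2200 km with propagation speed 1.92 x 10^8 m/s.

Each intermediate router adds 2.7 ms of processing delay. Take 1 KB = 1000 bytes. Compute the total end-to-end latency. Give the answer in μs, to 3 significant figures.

28700 μs

L = 49600 bits.
Transmission delay per hop = L/R = 49600/29000000 = 1710.34 μs; 3 hops → 5131.03 μs.
Propagation delays (d/s per hop): 6666.67, 6.11111, 11458.3 μs; sum = 18131.1 μs.
Processing at 2 router(s): 2 × 2.7 ms = 5400 μs.
End-to-end = 28700 μs.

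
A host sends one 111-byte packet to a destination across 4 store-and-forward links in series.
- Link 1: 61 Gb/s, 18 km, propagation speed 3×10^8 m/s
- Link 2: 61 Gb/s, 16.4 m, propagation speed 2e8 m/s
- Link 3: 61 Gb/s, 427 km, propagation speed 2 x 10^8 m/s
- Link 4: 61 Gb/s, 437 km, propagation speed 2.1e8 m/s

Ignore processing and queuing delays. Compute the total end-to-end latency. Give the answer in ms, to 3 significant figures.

4.28 ms

L = 111 × 8 = 888 bits.
Transmission delay per hop = L/R = 888/61000000000 = 1.45574e-05 ms; 4 hops → 5.82295e-05 ms.
Propagation delays (d/s per hop): 0.06, 8.2e-05, 2.135, 2.08095 ms; sum = 4.27603 ms.
End-to-end = 4.28 ms.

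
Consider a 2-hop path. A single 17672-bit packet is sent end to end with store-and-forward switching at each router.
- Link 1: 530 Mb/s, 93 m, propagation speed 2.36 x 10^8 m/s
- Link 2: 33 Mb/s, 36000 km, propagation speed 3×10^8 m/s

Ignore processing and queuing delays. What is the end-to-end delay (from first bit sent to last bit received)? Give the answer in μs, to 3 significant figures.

Transmission delays (L/R per hop): 33.3434, 535.515 μs; sum = 568.859 μs.
Propagation delays (d/s per hop): 0.394068, 120000 μs; sum = 120000 μs.
End-to-end = 121000 μs.

121000 μs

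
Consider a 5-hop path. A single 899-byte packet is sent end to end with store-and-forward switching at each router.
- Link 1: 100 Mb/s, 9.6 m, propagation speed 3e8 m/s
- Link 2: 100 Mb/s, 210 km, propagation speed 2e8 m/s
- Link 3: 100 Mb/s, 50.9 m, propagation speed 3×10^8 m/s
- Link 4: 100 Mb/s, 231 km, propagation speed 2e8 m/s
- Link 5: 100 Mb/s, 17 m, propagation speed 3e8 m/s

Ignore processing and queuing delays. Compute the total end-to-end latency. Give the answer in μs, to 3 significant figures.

2560 μs

L = 899 × 8 = 7192 bits.
Transmission delay per hop = L/R = 7192/100000000 = 71.92 μs; 5 hops → 359.6 μs.
Propagation delays (d/s per hop): 0.032, 1050, 0.169667, 1155, 0.0566667 μs; sum = 2205.26 μs.
End-to-end = 2560 μs.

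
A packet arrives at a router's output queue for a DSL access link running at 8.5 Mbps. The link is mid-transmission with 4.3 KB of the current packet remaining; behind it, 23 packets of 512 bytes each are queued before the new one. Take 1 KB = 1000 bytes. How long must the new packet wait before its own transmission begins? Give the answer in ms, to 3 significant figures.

Each queued packet: L/R = 4096/8500000 = 0.481882 ms.
23 queued → 11.0833 ms.
Plus remaining 34400 bits of current packet: 4.04706 ms.
Queuing delay = 15.1 ms.

15.1 ms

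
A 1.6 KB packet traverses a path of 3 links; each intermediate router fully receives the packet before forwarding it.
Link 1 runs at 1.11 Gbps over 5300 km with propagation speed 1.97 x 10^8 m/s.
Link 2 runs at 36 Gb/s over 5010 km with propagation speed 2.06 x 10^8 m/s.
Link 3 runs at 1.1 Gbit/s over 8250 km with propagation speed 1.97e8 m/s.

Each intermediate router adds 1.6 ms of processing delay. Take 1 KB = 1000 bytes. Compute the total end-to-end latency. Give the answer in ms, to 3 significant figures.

96.3 ms

L = 12800 bits.
Transmission delays (L/R per hop): 0.0115315, 0.000355556, 0.0116364 ms; sum = 0.0235235 ms.
Propagation delays (d/s per hop): 26.9036, 24.3204, 41.8782 ms; sum = 93.1021 ms.
Processing at 2 router(s): 2 × 1.6 ms = 3.2 ms.
End-to-end = 96.3 ms.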